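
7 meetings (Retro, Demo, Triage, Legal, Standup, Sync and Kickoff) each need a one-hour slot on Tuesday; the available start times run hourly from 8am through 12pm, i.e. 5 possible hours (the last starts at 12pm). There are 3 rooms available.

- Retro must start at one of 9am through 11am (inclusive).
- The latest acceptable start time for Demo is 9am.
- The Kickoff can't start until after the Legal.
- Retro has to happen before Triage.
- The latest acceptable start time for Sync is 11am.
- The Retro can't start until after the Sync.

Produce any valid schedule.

Legal -> 8am; Kickoff -> 9am; Retro -> 9am; Standup -> 9am; Sync -> 8am; Demo -> 8am; Triage -> 10am

Checking: Legal(8am) before Kickoff(9am); Retro(9am) before Triage(10am); Sync(8am) before Retro(9am); Sync=8am in [8am,11am]; Retro=9am in [9am,11am]; Demo=8am in [8am,9am]; max 3 per hour (cap 3).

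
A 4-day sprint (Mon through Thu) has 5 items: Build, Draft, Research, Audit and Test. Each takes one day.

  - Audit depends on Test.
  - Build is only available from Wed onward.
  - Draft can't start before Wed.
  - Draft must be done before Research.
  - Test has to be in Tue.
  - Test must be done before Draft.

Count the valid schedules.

Enumerating: Draft in Wed, Audit in Wed, Test in Tue, Research in Thu, Build in Wed | Build -> Wed, Research -> Thu, Draft -> Wed, Audit -> Thu, Test -> Tue | Draft -> Wed, Build -> Thu, Test -> Tue, Audit -> Wed, Research -> Thu | Audit in Thu; Build in Thu; Test in Tue; Draft in Wed; Research in Thu.

4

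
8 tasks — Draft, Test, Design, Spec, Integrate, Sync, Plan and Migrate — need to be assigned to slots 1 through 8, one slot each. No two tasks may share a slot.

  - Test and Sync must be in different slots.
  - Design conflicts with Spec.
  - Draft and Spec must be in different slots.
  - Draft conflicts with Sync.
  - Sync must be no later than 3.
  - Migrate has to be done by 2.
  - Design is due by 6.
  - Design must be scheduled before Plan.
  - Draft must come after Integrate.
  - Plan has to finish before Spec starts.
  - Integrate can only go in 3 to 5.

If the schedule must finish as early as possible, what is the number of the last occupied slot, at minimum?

The precedence chain requires at least 3 distinct slots.
With at most 1 per slot and 8 tasks, at least 8 slots are needed.
Propagating the time windows through the other constraints, Draft can't land before 4, so the schedule must run through at least slot 4.
8 works (last occupied slot: 8): for example Test in 8; Spec in 7; Migrate in 1; Sync in 2; Draft in 6; Integrate in 3; Plan in 5; Design in 4.

8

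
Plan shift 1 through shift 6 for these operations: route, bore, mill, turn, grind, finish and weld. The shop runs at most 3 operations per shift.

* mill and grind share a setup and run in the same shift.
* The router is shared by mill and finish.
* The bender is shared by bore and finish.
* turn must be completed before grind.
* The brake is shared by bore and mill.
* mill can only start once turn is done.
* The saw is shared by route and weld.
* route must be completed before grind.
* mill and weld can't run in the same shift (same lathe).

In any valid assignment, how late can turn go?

Downstream work caps turn at shift 5.
turn at shift 5 is achievable: finish in shift 2; route in shift 1; grind in shift 6; mill in shift 6; bore in shift 1; weld in shift 2; turn in shift 5.

shift 5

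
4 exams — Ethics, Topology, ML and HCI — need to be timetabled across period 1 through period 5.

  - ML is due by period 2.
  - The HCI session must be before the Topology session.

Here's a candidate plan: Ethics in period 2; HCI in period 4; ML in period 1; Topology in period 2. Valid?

The HCI session must be before the Topology session — violated.
ML is due by period 2 — holds.

No — it violates: The HCI session must be before the Topology session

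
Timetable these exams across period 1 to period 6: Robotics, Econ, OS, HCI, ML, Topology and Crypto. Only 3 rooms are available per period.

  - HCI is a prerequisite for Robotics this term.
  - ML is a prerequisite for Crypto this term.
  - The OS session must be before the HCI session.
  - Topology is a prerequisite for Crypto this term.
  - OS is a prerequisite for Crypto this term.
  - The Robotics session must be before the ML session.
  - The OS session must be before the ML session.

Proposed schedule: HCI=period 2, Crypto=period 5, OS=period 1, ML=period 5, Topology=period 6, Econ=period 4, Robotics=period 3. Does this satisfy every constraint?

Invalid. Topology is a prerequisite for Crypto this term.

The OS session must be before the ML session — holds.
Only 3 rooms are available per period — holds.
Topology is a prerequisite for Crypto this term — violated.
ML is a prerequisite for Crypto this term — violated.
OS is a prerequisite for Crypto this term — holds.
The Robotics session must be before the ML session — holds.
HCI is a prerequisite for Robotics this term — holds.
The OS session must be before the HCI session — holds.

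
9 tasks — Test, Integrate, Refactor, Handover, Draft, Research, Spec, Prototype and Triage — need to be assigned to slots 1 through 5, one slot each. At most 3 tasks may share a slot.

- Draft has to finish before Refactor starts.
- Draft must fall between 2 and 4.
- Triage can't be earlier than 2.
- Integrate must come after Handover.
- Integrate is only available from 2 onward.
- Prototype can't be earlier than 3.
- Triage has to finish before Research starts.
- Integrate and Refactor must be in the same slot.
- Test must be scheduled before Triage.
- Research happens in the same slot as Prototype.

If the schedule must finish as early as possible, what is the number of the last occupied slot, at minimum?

The precedence chain requires at least 3 distinct slots.
With at most 3 per slot and 9 tasks, at least 3 slots are needed.
Could 3 slots be enough, i.e. nothing placed later than 3? No: Integrate's window within 3 slots is {2, 3}; Draft's window within 3 slots is {2, 3}; Prototype's window within 3 slots is {3}; Triage's window within 3 slots is {2, 3}; Research must come after Triage (at 2 or later) → {3}; Refactor must come after Draft (at 2 or later) → {3}; Integrate must be in the same slot as Refactor (in {3}) → {3}; that puts Integrate, Refactor, Research and Prototype all in 3 — more than 3 per slot.
So 3 slots is not enough.
4 works (last occupied slot: 4): for example Spec -> 1; Test -> 1; Refactor -> 4; Handover -> 1; Draft -> 2; Prototype -> 3; Integrate -> 4; Research -> 3; Triage -> 2.

4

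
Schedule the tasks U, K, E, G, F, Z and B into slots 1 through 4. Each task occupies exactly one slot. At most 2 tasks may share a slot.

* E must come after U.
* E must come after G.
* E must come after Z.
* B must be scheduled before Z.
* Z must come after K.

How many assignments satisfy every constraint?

42

Splitting on U: it can be 1 (12), 2 (14), 3 (16). Listing each branch's schedules as (K, E, G, F, Z, B):
U=1: (1,4,2,3,3,2) (1,4,2,4,3,2) (1,4,3,2,3,2) (1,4,3,4,3,2) (2,4,1,3,3,2) (2,4,1,4,3,2) (2,4,2,3,3,1) (2,4,2,4,3,1) (2,4,3,1,3,2) (2,4,3,2,3,1) (2,4,3,4,3,1) (2,4,3,4,3,2) — 12.
U=2: (1,4,1,3,3,2) (1,4,1,4,3,2) (1,4,2,3,3,1) (1,4,2,4,3,1) (1,4,3,1,3,2) (1,4,3,2,3,1) (1,4,3,3,2,1) (1,4,3,4,2,1) (1,4,3,4,3,1) (1,4,3,4,3,2) (2,4,1,3,3,1) (2,4,1,4,3,1) (2,4,3,1,3,1) (2,4,3,4,3,1) — 14.
U=3: (1,4,1,2,3,2) (1,4,1,4,3,2) (1,4,2,1,3,2) (1,4,2,2,3,1) (1,4,2,3,2,1) (1,4,2,4,2,1) (1,4,2,4,3,1) (1,4,2,4,3,2) (1,4,3,2,2,1) (1,4,3,4,2,1) (2,4,1,1,3,2) (2,4,1,2,3,1) (2,4,1,4,3,1) (2,4,1,4,3,2) (2,4,2,1,3,1) (2,4,2,4,3,1) — 16.
Summing: 12 + 14 + 16 = 42.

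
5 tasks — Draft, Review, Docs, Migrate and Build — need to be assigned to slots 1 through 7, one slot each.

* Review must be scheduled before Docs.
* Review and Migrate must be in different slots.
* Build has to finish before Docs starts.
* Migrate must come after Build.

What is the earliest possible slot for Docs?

2

Precedence pushes Docs to at least 2.
Docs at 2 is achievable: Draft in 1, Review in 1, Docs in 2, Build in 1, Migrate in 2.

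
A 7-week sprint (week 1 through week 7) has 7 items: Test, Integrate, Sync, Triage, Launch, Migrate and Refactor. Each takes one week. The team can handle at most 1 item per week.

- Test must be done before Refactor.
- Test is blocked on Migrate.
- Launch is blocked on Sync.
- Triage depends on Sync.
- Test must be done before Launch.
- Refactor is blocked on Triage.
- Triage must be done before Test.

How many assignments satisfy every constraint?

42

Splitting on Test: it can be week 4 (18), week 5 (24). Listing each branch's schedules as (Integrate, Sync, Triage, Launch, Migrate, Refactor) by week number:
Test=week 4: (5,1,2,6,3,7) (5,1,2,7,3,6) (5,1,3,6,2,7) (5,1,3,7,2,6) (5,2,3,6,1,7) (5,2,3,7,1,6) (6,1,2,5,3,7) (6,1,2,7,3,5) (6,1,3,5,2,7) (6,1,3,7,2,5) (6,2,3,5,1,7) (6,2,3,7,1,5) (7,1,2,5,3,6) (7,1,2,6,3,5) (7,1,3,5,2,6) (7,1,3,6,2,5) (7,2,3,5,1,6) (7,2,3,6,1,5) — 18.
Test=week 5: (1,2,3,6,4,7) (1,2,3,7,4,6) (1,2,4,6,3,7) (1,2,4,7,3,6) (1,3,4,6,2,7) (1,3,4,7,2,6) (2,1,3,6,4,7) (2,1,3,7,4,6) (2,1,4,6,3,7) (2,1,4,7,3,6) (2,3,4,6,1,7) (2,3,4,7,1,6) (3,1,2,6,4,7) (3,1,2,7,4,6) (3,1,4,6,2,7) (3,1,4,7,2,6) (3,2,4,6,1,7) (3,2,4,7,1,6) (4,1,2,6,3,7) (4,1,2,7,3,6) (4,1,3,6,2,7) (4,1,3,7,2,6) (4,2,3,6,1,7) (4,2,3,7,1,6) — 24.
Summing: 18 + 24 = 42.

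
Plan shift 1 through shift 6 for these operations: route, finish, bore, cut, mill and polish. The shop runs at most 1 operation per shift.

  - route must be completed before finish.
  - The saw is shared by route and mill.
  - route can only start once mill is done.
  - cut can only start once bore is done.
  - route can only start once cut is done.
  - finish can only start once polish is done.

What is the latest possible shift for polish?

shift 5

Downstream work caps polish at shift 5.
polish at shift 5 is achievable: cut=shift 2, bore=shift 1, polish=shift 5, finish=shift 6, route=shift 4, mill=shift 3.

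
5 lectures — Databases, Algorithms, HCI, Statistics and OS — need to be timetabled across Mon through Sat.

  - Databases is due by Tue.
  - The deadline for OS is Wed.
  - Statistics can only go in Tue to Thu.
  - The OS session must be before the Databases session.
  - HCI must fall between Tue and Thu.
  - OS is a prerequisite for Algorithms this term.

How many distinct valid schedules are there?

45

Splitting on Algorithms: it can be Tue (9), Wed (9), Thu (9), Fri (9), Sat (9). Listing each branch's schedules as (Databases, HCI, Statistics, OS):
Algorithms=Tue: (Tue,Tue,Tue,Mon) (Tue,Tue,Wed,Mon) (Tue,Tue,Thu,Mon) (Tue,Wed,Tue,Mon) (Tue,Wed,Wed,Mon) (Tue,Wed,Thu,Mon) (Tue,Thu,Tue,Mon) (Tue,Thu,Wed,Mon) (Tue,Thu,Thu,Mon) — 9.
Algorithms=Wed: (Tue,Tue,Tue,Mon) (Tue,Tue,Wed,Mon) (Tue,Tue,Thu,Mon) (Tue,Wed,Tue,Mon) (Tue,Wed,Wed,Mon) (Tue,Wed,Thu,Mon) (Tue,Thu,Tue,Mon) (Tue,Thu,Wed,Mon) (Tue,Thu,Thu,Mon) — 9.
Algorithms=Thu: (Tue,Tue,Tue,Mon) (Tue,Tue,Wed,Mon) (Tue,Tue,Thu,Mon) (Tue,Wed,Tue,Mon) (Tue,Wed,Wed,Mon) (Tue,Wed,Thu,Mon) (Tue,Thu,Tue,Mon) (Tue,Thu,Wed,Mon) (Tue,Thu,Thu,Mon) — 9.
Algorithms=Fri: (Tue,Tue,Tue,Mon) (Tue,Tue,Wed,Mon) (Tue,Tue,Thu,Mon) (Tue,Wed,Tue,Mon) (Tue,Wed,Wed,Mon) (Tue,Wed,Thu,Mon) (Tue,Thu,Tue,Mon) (Tue,Thu,Wed,Mon) (Tue,Thu,Thu,Mon) — 9.
Algorithms=Sat: (Tue,Tue,Tue,Mon) (Tue,Tue,Wed,Mon) (Tue,Tue,Thu,Mon) (Tue,Wed,Tue,Mon) (Tue,Wed,Wed,Mon) (Tue,Wed,Thu,Mon) (Tue,Thu,Tue,Mon) (Tue,Thu,Wed,Mon) (Tue,Thu,Thu,Mon) — 9.
Summing: 9 + 9 + 9 + 9 + 9 = 45.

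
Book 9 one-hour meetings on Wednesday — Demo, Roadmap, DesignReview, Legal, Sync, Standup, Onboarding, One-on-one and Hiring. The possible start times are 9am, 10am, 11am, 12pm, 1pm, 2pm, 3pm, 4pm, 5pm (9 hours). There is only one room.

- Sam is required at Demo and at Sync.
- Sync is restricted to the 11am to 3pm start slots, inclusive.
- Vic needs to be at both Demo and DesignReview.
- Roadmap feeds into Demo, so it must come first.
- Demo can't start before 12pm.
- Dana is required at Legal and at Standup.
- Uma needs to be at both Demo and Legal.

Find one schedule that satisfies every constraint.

Roadmap -> 9am; Sync -> 11am; Legal -> 1pm; One-on-one -> 4pm; Demo -> 12pm; DesignReview -> 10am; Standup -> 2pm; Onboarding -> 3pm; Hiring -> 5pm

Checking: Roadmap(9am) before Demo(12pm); Demo(12pm) != DesignReview(10am); Legal(1pm) != Standup(2pm); Demo(12pm) != Legal(1pm); Demo(12pm) != Sync(11am); Demo=12pm in [12pm,5pm]; Sync=11am in [11am,3pm]; max 1 per hour (cap 1).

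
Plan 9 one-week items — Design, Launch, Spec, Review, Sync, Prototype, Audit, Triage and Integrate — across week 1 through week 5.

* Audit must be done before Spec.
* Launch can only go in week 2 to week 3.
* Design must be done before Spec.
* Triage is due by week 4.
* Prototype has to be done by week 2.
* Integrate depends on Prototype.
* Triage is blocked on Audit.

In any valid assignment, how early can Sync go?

week 1

Sync at week 1 is achievable: Triage in week 2, Prototype in week 1, Review in week 1, Launch in week 2, Audit in week 1, Sync in week 1, Integrate in week 2, Design in week 1, Spec in week 2.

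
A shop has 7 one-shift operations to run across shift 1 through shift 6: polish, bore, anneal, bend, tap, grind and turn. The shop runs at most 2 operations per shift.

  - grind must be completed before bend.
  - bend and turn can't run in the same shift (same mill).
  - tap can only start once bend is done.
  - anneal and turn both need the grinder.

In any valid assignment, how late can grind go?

Downstream work caps grind at shift 4.
grind at shift 4 is achievable: bore -> shift 1, bend -> shift 5, polish -> shift 1, grind -> shift 4, anneal -> shift 2, tap -> shift 6, turn -> shift 3.

shift 4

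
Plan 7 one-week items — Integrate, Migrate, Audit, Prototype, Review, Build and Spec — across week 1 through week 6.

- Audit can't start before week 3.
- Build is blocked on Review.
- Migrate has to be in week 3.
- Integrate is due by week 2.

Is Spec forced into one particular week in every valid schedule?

No

Spec can be week 1 (e.g. Audit=week 3, Spec=week 1, Migrate=week 3, Integrate=week 1, Build=week 2, Review=week 1, Prototype=week 1) or week 2 (e.g. Audit in week 3, Build in week 2, Integrate in week 1, Review in week 1, Migrate in week 3, Spec in week 2, Prototype in week 1).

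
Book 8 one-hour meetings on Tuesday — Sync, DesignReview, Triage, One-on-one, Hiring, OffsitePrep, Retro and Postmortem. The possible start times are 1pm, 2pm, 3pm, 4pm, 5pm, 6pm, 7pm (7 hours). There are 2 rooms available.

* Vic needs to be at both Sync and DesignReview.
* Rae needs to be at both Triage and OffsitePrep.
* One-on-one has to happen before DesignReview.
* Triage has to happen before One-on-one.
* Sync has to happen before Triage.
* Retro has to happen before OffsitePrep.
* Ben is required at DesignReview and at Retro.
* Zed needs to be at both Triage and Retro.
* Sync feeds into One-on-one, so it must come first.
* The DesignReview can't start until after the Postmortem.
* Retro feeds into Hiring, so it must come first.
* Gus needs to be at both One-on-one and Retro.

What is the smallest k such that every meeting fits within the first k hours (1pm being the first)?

The precedence chain requires at least 4 distinct hours.
With at most 2 per hour and 8 meetings, at least 4 hours are needed.
4 works (last occupied hour: 4pm): for example DesignReview=4pm, Retro=1pm, Hiring=2pm, OffsitePrep=4pm, One-on-one=3pm, Postmortem=3pm, Sync=1pm, Triage=2pm.

4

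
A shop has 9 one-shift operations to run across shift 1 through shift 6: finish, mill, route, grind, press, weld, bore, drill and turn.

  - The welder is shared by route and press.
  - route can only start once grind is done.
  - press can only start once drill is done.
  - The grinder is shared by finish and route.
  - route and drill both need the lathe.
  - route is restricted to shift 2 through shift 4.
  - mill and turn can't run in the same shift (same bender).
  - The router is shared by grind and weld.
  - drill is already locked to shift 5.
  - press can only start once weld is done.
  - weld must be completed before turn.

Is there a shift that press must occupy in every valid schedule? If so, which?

shift 6

Precedence pushes press to at least shift 6.
So press is pinned to shift 6.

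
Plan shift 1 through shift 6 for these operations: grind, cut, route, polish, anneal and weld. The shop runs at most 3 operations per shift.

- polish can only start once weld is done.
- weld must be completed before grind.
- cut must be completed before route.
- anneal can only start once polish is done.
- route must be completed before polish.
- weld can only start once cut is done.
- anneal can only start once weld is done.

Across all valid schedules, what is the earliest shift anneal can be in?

Precedence pushes anneal to at least shift 4.
anneal at shift 4 is achievable: weld=shift 2; anneal=shift 4; route=shift 2; grind=shift 3; cut=shift 1; polish=shift 3.

shift 4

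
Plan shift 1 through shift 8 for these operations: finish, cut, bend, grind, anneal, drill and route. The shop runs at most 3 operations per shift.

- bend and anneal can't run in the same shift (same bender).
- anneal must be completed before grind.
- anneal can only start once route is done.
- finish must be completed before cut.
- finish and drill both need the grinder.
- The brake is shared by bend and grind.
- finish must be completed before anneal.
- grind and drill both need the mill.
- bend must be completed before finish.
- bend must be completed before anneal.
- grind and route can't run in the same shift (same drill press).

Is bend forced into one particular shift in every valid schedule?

bend can be shift 1 (e.g. route -> shift 1, grind -> shift 4, finish -> shift 2, cut -> shift 3, bend -> shift 1, drill -> shift 1, anneal -> shift 3) or shift 2 (e.g. grind in shift 5; cut in shift 4; finish in shift 3; drill in shift 1; route in shift 1; bend in shift 2; anneal in shift 4).

No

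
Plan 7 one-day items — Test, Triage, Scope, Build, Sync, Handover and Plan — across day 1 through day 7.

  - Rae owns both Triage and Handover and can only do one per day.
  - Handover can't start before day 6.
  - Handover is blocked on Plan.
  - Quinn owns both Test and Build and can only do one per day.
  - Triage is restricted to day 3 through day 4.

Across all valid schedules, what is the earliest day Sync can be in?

Sync at day 1 is achievable: Plan=day 1, Handover=day 6, Sync=day 1, Build=day 2, Scope=day 1, Test=day 1, Triage=day 3.

day 1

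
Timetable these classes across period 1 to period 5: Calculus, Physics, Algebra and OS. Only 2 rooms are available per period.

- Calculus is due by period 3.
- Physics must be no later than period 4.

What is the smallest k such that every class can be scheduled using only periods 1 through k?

2 periods

With at most 2 per period and 4 classes, at least 2 periods are needed.
2 works (last occupied period: period 2): for example Calculus in period 1, Physics in period 1, OS in period 2, Algebra in period 2.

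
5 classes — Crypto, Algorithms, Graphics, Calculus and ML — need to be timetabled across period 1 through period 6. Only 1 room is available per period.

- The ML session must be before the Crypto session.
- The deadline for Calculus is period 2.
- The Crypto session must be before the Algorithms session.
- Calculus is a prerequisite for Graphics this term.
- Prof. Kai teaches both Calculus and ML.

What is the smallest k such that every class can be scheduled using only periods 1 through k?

5 periods

The precedence chain requires at least 3 distinct periods.
With at most 1 per period and 5 classes, at least 5 periods are needed.
5 works (last occupied period: period 5): for example Crypto -> period 3; Graphics -> period 5; ML -> period 2; Algorithms -> period 4; Calculus -> period 1.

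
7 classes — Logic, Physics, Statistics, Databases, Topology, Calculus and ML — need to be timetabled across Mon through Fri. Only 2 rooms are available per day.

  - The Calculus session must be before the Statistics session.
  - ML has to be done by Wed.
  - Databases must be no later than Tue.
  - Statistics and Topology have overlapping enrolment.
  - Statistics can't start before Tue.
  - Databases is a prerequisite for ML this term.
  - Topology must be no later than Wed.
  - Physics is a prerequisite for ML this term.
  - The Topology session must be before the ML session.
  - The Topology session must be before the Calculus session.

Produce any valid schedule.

Logic -> Thu, Statistics -> Wed, Calculus -> Tue, Physics -> Tue, ML -> Wed, Databases -> Mon, Topology -> Mon

Checking: Topology(Mon) before Calculus(Tue); Physics(Tue) before ML(Wed); Topology(Mon) before ML(Wed); Databases(Mon) before ML(Wed); Calculus(Tue) before Statistics(Wed); Statistics(Wed) != Topology(Mon); Databases=Mon in [Mon,Tue]; Topology=Mon in [Mon,Wed]; ML=Wed in [Mon,Wed]; Statistics=Wed in [Tue,Fri]; max 2 per day (cap 2).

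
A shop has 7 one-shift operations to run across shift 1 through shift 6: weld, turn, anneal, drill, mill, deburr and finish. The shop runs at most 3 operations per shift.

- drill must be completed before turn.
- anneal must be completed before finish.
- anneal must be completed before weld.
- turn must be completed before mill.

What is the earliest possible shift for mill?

Precedence pushes mill to at least shift 3.
mill at shift 3 is achievable: finish=shift 2, deburr=shift 1, anneal=shift 1, mill=shift 3, weld=shift 2, drill=shift 1, turn=shift 2.

shift 3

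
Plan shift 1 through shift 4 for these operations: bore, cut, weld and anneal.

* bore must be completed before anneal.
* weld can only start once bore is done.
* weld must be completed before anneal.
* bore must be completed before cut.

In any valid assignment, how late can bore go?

shift 2

Downstream work caps bore at shift 2.
bore at shift 2 is achievable: anneal=shift 4; bore=shift 2; cut=shift 3; weld=shift 3.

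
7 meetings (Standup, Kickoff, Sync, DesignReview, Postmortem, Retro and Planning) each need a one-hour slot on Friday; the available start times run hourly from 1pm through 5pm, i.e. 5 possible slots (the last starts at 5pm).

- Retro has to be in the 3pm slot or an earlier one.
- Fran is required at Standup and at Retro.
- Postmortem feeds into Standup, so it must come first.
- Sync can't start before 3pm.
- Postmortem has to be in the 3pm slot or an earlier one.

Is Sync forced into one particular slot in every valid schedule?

Sync can be 3pm (e.g. DesignReview -> 1pm, Planning -> 1pm, Retro -> 1pm, Sync -> 3pm, Kickoff -> 1pm, Postmortem -> 1pm, Standup -> 2pm) or 4pm (e.g. Planning=1pm, DesignReview=1pm, Kickoff=1pm, Postmortem=1pm, Standup=2pm, Retro=1pm, Sync=4pm).

No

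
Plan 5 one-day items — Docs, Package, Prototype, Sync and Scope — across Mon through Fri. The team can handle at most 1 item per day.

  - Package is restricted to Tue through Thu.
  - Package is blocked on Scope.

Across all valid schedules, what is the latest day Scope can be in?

Wed

Downstream work caps Scope at Wed.
Scope at Wed is achievable: Sync -> Fri; Scope -> Wed; Package -> Thu; Prototype -> Tue; Docs -> Mon.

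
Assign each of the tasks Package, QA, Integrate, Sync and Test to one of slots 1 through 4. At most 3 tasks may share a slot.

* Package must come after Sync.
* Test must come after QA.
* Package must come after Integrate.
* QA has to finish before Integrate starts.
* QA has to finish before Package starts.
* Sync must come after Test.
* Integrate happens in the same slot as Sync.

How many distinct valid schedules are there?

Enumerating: Test -> 2, Package -> 4, Sync -> 3, QA -> 1, Integrate -> 3.

1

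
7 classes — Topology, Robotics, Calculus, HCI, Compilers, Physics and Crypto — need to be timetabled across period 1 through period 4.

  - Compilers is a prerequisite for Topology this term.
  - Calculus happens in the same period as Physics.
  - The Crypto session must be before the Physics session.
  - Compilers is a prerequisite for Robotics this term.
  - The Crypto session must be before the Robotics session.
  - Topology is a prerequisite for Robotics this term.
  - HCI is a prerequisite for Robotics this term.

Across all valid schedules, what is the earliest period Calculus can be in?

period 2

Calculus must be in the same period as Physics, which can't be before period 2, so Calculus is at least period 2.
Calculus at period 2 is achievable: Compilers in period 1, Crypto in period 1, Physics in period 2, HCI in period 1, Topology in period 2, Robotics in period 3, Calculus in period 2.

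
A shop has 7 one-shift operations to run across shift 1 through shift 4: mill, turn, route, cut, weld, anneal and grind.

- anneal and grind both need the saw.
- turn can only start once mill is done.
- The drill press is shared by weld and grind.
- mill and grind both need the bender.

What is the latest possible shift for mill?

Downstream work caps mill at shift 3.
mill at shift 3 is achievable: grind in shift 2, mill in shift 3, anneal in shift 1, route in shift 1, turn in shift 4, weld in shift 1, cut in shift 1.

shift 3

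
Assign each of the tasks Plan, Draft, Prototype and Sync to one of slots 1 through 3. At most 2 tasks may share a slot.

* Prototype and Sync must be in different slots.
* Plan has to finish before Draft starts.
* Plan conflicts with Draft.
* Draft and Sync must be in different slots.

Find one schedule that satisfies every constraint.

Draft -> 2, Prototype -> 1, Sync -> 3, Plan -> 1

Checking: Plan(1) before Draft(2); Plan(1) != Draft(2); Draft(2) != Sync(3); Prototype(1) != Sync(3); max 2 per slot (cap 2).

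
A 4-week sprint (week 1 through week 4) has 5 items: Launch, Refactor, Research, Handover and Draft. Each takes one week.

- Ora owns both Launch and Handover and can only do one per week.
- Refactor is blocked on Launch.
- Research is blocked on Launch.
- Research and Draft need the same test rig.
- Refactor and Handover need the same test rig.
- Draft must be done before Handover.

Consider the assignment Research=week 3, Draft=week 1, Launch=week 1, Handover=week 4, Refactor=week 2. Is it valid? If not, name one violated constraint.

Yes

Draft must be done before Handover — holds.
Research is blocked on Launch — holds.
Research and Draft need the same test rig — holds.
Refactor and Handover need the same test rig — holds.
Ora owns both Launch and Handover and can only do one per week — holds.
Refactor is blocked on Launch — holds.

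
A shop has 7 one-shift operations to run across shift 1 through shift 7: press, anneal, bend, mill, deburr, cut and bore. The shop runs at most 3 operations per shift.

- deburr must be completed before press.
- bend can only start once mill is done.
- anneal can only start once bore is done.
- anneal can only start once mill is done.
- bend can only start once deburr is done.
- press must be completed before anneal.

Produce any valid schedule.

deburr -> shift 1; bore -> shift 1; cut -> shift 2; bend -> shift 2; mill -> shift 1; anneal -> shift 3; press -> shift 2

Checking: mill(shift 1) before anneal(shift 3); press(shift 2) before anneal(shift 3); deburr(shift 1) before press(shift 2); deburr(shift 1) before bend(shift 2); bore(shift 1) before anneal(shift 3); mill(shift 1) before bend(shift 2); max 3 per shift (cap 3).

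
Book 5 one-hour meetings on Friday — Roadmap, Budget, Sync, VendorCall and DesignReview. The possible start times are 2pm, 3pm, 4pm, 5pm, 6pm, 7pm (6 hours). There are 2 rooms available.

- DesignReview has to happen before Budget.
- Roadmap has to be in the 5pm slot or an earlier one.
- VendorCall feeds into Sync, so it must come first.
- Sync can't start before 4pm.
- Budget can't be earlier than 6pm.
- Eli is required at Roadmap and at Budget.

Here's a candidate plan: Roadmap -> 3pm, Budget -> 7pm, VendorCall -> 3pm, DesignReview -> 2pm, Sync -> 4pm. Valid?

Eli is required at Roadmap and at Budget — holds.
Roadmap has to be in the 5pm slot or an earlier one — holds.
DesignReview has to happen before Budget — holds.
Sync can't start before 4pm — holds.
VendorCall feeds into Sync, so it must come first — holds.
Budget can't be earlier than 6pm — holds.
There are 2 rooms available — holds.

Yes, all constraints hold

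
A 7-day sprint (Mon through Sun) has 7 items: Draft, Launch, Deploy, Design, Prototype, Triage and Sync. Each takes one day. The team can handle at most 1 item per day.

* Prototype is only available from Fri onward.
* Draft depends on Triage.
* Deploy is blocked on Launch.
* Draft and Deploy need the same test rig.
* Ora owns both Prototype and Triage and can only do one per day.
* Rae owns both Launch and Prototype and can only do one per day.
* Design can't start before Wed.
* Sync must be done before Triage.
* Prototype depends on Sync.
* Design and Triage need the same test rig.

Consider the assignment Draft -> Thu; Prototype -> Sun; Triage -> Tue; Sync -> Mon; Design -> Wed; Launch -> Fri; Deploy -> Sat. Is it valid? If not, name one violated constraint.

Yes

Draft depends on Triage — holds.
The team can handle at most 1 item per day — holds.
Draft and Deploy need the same test rig — holds.
Prototype depends on Sync — holds.
Deploy is blocked on Launch — holds.
Rae owns both Launch and Prototype and can only do one per day — holds.
Design and Triage need the same test rig — holds.
Ora owns both Prototype and Triage and can only do one per day — holds.
Prototype is only available from Fri onward — holds.
Design can't start before Wed — holds.
Sync must be done before Triage — holds.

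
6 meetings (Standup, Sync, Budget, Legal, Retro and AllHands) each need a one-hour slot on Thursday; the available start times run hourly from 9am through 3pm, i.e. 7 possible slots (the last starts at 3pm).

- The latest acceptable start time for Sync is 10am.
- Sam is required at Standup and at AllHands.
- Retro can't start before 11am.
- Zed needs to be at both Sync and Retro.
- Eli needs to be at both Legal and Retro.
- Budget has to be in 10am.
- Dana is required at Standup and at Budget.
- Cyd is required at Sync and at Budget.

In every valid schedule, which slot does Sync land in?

Sync's window is 9am–10am.
Budget is fixed at 10am, and Sync can't share a slot with Budget.
So Sync must be 9am.

9am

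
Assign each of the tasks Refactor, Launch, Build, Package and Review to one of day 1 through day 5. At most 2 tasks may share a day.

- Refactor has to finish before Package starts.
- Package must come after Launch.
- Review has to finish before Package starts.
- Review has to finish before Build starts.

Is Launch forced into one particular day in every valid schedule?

Launch can be day 1 (e.g. Refactor in day 2; Package in day 3; Launch in day 1; Build in day 2; Review in day 1) or day 2 (e.g. Refactor in day 1; Launch in day 2; Review in day 1; Package in day 3; Build in day 2).

No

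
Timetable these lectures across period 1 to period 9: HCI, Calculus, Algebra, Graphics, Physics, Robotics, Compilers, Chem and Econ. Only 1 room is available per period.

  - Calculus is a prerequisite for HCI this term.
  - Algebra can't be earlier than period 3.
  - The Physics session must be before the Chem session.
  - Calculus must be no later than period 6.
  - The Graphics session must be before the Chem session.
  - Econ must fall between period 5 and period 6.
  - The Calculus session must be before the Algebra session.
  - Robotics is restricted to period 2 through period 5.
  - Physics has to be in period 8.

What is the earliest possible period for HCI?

period 2

Precedence pushes HCI to at least period 2.
HCI at period 2 is achievable: Chem in period 9; Calculus in period 1; Graphics in period 6; Econ in period 5; Algebra in period 4; Compilers in period 7; Physics in period 8; HCI in period 2; Robotics in period 3.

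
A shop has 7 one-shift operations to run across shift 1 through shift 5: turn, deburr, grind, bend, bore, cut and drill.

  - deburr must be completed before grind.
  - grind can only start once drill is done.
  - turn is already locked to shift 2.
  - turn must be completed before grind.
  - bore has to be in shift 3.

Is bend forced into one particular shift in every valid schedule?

bend can be shift 1 (e.g. grind=shift 3; bend=shift 1; deburr=shift 1; bore=shift 3; cut=shift 1; drill=shift 1; turn=shift 2) or shift 2 (e.g. deburr in shift 1, turn in shift 2, cut in shift 1, grind in shift 3, bore in shift 3, bend in shift 2, drill in shift 1).

No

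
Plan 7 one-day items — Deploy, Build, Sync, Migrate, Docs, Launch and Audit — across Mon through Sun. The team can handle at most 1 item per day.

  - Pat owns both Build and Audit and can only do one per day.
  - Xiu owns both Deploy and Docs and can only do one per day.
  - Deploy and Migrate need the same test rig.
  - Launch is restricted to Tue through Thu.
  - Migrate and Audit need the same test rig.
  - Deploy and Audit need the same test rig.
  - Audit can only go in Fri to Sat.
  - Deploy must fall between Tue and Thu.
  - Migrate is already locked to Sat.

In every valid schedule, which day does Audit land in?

Fri

Audit's window is Fri–Sat.
Migrate is fixed at Sat, and Audit can't share a day with Migrate.
So Audit must be Fri.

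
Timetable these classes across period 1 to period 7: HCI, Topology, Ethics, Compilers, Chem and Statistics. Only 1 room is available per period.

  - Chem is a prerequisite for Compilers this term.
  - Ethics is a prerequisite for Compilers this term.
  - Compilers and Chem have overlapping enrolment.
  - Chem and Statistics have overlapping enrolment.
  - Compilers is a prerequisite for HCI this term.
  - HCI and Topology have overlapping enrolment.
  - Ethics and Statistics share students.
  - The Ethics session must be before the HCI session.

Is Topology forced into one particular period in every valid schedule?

Topology can be period 1 (e.g. Topology=period 1, Compilers=period 4, HCI=period 5, Chem=period 3, Ethics=period 2, Statistics=period 6) or period 2 (e.g. Statistics=period 6, Ethics=period 1, Topology=period 2, Chem=period 3, HCI=period 5, Compilers=period 4).

No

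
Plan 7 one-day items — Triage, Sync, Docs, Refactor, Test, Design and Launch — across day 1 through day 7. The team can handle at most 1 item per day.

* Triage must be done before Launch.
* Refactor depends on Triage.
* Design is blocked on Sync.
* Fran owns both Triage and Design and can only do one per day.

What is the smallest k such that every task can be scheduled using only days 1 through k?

The precedence chain requires at least 2 distinct days.
With at most 1 per day and 7 tasks, at least 7 days are needed.
7 works (last occupied day: day 7): for example Design=day 4, Sync=day 2, Refactor=day 3, Test=day 7, Launch=day 5, Docs=day 6, Triage=day 1.

7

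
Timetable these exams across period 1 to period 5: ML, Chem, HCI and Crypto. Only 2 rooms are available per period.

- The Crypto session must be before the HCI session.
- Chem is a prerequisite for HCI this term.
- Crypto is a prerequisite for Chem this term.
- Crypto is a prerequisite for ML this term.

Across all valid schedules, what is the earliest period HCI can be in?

Precedence pushes HCI to at least period 3.
HCI at period 3 is achievable: Crypto=period 1; Chem=period 2; HCI=period 3; ML=period 2.

period 3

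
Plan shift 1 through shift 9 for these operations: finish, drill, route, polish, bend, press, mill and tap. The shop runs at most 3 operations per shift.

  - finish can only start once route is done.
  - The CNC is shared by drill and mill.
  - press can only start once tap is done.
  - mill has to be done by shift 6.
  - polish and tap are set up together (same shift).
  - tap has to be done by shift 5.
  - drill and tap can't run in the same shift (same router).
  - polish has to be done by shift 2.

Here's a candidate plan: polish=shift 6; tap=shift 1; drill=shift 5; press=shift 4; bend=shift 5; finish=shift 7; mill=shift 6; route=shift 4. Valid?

Invalid. polish has to be done by shift 2.

The CNC is shared by drill and mill — holds.
drill and tap can't run in the same shift (same router) — holds.
mill has to be done by shift 6 — holds.
polish and tap are set up together (same shift) — violated.
finish can only start once route is done — holds.
polish has to be done by shift 2 — violated.
press can only start once tap is done — holds.
The shop runs at most 3 operations per shift — holds.
tap has to be done by shift 5 — holds.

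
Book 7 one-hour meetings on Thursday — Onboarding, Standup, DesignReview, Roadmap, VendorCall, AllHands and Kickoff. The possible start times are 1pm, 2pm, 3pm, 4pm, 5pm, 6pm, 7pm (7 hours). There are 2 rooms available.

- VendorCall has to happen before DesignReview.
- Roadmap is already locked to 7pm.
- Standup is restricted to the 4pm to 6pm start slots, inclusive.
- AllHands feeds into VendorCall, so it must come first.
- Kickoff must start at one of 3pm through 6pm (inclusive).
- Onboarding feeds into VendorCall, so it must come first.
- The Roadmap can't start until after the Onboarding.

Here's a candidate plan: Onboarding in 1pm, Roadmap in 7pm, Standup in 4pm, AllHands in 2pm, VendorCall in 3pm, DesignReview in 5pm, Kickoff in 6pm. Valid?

Yes, all constraints hold

Kickoff must start at one of 3pm through 6pm (inclusive) — holds.
The Roadmap can't start until after the Onboarding — holds.
There are 2 rooms available — holds.
Roadmap is already locked to 7pm — holds.
Standup is restricted to the 4pm to 6pm start slots, inclusive — holds.
AllHands feeds into VendorCall, so it must come first — holds.
VendorCall has to happen before DesignReview — holds.
Onboarding feeds into VendorCall, so it must come first — holds.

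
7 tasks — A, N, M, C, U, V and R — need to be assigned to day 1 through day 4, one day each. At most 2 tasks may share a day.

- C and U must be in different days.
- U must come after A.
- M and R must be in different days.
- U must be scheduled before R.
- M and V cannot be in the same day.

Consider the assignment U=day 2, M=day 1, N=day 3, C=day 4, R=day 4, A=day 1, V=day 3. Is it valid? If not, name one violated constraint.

M and V cannot be in the same day — holds.
U must be scheduled before R — holds.
At most 2 tasks may share a day — holds.
U must come after A — holds.
C and U must be in different days — holds.
M and R must be in different days — holds.

Yes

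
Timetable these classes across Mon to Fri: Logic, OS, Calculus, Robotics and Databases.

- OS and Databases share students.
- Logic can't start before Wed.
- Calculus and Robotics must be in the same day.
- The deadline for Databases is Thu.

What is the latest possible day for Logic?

Logic is available from Wed.
Logic at Fri is achievable: Calculus -> Mon; Databases -> Mon; Logic -> Fri; OS -> Tue; Robotics -> Mon.

Fri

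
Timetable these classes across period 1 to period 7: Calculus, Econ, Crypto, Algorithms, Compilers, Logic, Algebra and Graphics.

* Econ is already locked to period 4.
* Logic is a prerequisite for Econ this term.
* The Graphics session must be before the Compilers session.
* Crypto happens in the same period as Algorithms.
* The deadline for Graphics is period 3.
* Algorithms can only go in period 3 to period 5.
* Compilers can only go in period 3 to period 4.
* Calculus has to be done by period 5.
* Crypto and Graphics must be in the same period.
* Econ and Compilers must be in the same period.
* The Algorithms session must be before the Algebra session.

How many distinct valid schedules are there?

Splitting on Calculus: it can be period 1 (12), period 2 (12), period 3 (12), period 4 (12), period 5 (12). Listing each branch's schedules as (Econ, Crypto, Algorithms, Compilers, Logic, Algebra, Graphics) by period number:
Calculus=period 1: (4,3,3,4,1,4,3) (4,3,3,4,1,5,3) (4,3,3,4,1,6,3) (4,3,3,4,1,7,3) (4,3,3,4,2,4,3) (4,3,3,4,2,5,3) (4,3,3,4,2,6,3) (4,3,3,4,2,7,3) (4,3,3,4,3,4,3) (4,3,3,4,3,5,3) (4,3,3,4,3,6,3) (4,3,3,4,3,7,3) — 12.
Calculus=period 2: (4,3,3,4,1,4,3) (4,3,3,4,1,5,3) (4,3,3,4,1,6,3) (4,3,3,4,1,7,3) (4,3,3,4,2,4,3) (4,3,3,4,2,5,3) (4,3,3,4,2,6,3) (4,3,3,4,2,7,3) (4,3,3,4,3,4,3) (4,3,3,4,3,5,3) (4,3,3,4,3,6,3) (4,3,3,4,3,7,3) — 12.
Calculus=period 3: (4,3,3,4,1,4,3) (4,3,3,4,1,5,3) (4,3,3,4,1,6,3) (4,3,3,4,1,7,3) (4,3,3,4,2,4,3) (4,3,3,4,2,5,3) (4,3,3,4,2,6,3) (4,3,3,4,2,7,3) (4,3,3,4,3,4,3) (4,3,3,4,3,5,3) (4,3,3,4,3,6,3) (4,3,3,4,3,7,3) — 12.
Calculus=period 4: (4,3,3,4,1,4,3) (4,3,3,4,1,5,3) (4,3,3,4,1,6,3) (4,3,3,4,1,7,3) (4,3,3,4,2,4,3) (4,3,3,4,2,5,3) (4,3,3,4,2,6,3) (4,3,3,4,2,7,3) (4,3,3,4,3,4,3) (4,3,3,4,3,5,3) (4,3,3,4,3,6,3) (4,3,3,4,3,7,3) — 12.
Calculus=period 5: (4,3,3,4,1,4,3) (4,3,3,4,1,5,3) (4,3,3,4,1,6,3) (4,3,3,4,1,7,3) (4,3,3,4,2,4,3) (4,3,3,4,2,5,3) (4,3,3,4,2,6,3) (4,3,3,4,2,7,3) (4,3,3,4,3,4,3) (4,3,3,4,3,5,3) (4,3,3,4,3,6,3) (4,3,3,4,3,7,3) — 12.
Summing: 12 + 12 + 12 + 12 + 12 = 60.

60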